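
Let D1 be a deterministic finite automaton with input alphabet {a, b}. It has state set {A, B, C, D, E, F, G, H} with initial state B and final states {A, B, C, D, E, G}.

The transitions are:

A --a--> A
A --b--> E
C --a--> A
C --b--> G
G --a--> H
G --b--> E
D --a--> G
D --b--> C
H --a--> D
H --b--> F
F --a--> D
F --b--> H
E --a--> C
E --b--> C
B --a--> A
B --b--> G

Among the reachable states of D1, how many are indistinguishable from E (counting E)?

Every state is reachable, so we keep all 8.
Initial partition by acceptance: {A,B,C,D,E,G} | {F,H}.
Refine {A,B,C,D,E,G} on symbol a: members go to different blocks, giving {A,B,C,D,E} and {G}.
Refine {A,B,C,D,E} on symbol a: members go to different blocks, giving {A,B,C,E} and {D}.
On input b, block {A,B,C,E} splits into {A,E} and {B,C}.
Split {A,E} by δ(·,a) → {A} and {E}.
The partition is now stable with 6 blocks: {A} | {F,H} | {G} | {D} | {B,C} | {E}.
State E belongs to the block {E}, which has 1 states.

1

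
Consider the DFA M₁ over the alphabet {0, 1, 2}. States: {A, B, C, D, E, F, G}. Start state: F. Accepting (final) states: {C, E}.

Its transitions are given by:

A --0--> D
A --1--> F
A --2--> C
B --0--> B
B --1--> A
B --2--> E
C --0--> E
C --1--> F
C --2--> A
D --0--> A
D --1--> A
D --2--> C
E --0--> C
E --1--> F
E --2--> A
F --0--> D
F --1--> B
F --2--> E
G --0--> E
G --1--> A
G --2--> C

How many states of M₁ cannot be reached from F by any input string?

No path from F leads to G; the other 6 states are all reachable.

1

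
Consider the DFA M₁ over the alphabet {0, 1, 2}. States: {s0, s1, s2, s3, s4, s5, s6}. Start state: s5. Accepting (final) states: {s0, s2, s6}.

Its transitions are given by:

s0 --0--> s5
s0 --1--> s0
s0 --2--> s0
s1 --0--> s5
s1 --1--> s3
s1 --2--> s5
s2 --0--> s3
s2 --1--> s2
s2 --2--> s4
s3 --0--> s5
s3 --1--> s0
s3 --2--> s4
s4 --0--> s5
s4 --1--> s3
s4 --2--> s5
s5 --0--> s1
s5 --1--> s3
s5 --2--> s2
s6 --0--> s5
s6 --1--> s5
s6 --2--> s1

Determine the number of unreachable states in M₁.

Starting at s5 and following transitions, the reachable set is {s0, s1, s2, s3, s4, s5}. That leaves s6 unreachable — 1 in total.

1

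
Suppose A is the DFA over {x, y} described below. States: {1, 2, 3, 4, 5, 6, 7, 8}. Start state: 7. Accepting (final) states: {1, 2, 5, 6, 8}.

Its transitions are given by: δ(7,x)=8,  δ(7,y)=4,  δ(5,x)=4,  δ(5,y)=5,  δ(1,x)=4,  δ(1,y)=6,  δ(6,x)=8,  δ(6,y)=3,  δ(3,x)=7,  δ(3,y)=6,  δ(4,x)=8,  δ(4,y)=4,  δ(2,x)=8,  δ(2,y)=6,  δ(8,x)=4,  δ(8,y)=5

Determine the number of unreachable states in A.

BFS from 7 reaches {4, 5, 7, 8}; the 4 state(s) 1, 2, 3, 6 are never visited.

4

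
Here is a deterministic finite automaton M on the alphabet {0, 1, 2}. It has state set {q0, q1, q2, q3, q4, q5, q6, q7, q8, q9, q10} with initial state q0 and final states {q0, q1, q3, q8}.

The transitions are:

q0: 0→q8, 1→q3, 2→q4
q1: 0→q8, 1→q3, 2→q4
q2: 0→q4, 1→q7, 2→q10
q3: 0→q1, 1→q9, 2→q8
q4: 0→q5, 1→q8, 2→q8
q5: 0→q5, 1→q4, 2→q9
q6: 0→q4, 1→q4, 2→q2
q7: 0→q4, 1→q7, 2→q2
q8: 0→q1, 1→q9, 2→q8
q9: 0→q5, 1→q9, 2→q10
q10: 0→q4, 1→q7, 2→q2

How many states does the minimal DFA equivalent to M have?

6

Reachable states from the start: {q0,q1,q2,q3,q4,q5,q7,q8,q9,q10}. Unreachable: {q6} — drop them.
Initial partition by acceptance: {q0,q1,q3,q8} | {q2,q4,q5,q7,q9,q10}.
On input 1, block {q0,q1,q3,q8} splits into {q0,q1} and {q3,q8}.
Split {q2,q4,q5,q7,q9,q10} by δ(·,1) → {q2,q5,q7,q9,q10} and {q4}.
On input 0, block {q2,q5,q7,q9,q10} splits into {q2,q7,q10} and {q5,q9}.
Refine {q5,q9} on symbol 1: members go to different blocks, giving {q5} and {q9}.
No further refinement is possible. Final partition (6 blocks): {q0,q1} | {q2,q7,q10} | {q3,q8} | {q4} | {q5} | {q9}.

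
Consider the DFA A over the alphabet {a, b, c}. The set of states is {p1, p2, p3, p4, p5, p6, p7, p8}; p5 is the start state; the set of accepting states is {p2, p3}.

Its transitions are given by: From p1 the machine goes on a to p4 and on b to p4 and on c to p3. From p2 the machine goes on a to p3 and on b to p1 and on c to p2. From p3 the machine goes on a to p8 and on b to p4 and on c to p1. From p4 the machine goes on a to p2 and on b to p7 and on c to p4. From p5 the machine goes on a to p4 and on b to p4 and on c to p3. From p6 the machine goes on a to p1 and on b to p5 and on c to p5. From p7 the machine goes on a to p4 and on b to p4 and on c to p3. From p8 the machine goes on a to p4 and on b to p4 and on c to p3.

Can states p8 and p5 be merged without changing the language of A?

Yes

Reachable states from the start: {p1,p2,p3,p4,p5,p7,p8}. Unreachable: {p6} — drop them.
Start with accepting vs non-accepting: {p2,p3} | {p1,p4,p5,p7,p8}.
Split {p2,p3} by δ(·,a) → {p2} and {p3}.
Refine {p1,p4,p5,p7,p8} on symbol a: members go to different blocks, giving {p1,p5,p7,p8} and {p4}.
No further refinement is possible. Final partition (4 blocks): {p2} | {p1,p5,p7,p8} | {p3} | {p4}.
p8 and p5 lie in the same block of the stable partition, so they are equivalent — no string distinguishes them.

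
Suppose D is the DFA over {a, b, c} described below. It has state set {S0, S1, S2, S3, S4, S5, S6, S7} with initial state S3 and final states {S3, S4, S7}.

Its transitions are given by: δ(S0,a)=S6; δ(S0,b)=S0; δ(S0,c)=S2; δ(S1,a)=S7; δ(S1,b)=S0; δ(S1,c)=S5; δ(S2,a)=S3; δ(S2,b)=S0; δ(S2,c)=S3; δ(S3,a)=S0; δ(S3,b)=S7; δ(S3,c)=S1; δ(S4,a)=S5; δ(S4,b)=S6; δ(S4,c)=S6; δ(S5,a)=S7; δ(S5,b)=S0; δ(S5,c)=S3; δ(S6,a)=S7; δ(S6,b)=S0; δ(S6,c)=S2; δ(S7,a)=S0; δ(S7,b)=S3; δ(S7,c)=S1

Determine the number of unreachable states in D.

BFS from S3 reaches {S0, S1, S2, S3, S5, S6, S7}; the 1 state(s) S4 are never visited.

1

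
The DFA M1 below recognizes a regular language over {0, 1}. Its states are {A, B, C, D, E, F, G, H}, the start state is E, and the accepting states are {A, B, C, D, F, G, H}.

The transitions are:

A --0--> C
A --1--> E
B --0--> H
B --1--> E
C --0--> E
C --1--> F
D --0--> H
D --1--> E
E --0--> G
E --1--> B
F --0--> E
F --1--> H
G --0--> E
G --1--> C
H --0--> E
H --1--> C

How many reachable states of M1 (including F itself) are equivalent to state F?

First remove the unreachable states {A,D}; 6 states remain.
P0 = {B,C,F,G,H} | {E}.
Refine {B,C,F,G,H} on symbol 0: members go to different blocks, giving {C,F,G,H} and {B}.
No further refinement is possible. Final partition (3 blocks): {C,F,G,H} | {E} | {B}.
State F belongs to the block {C,F,G,H}, which has 4 states.

4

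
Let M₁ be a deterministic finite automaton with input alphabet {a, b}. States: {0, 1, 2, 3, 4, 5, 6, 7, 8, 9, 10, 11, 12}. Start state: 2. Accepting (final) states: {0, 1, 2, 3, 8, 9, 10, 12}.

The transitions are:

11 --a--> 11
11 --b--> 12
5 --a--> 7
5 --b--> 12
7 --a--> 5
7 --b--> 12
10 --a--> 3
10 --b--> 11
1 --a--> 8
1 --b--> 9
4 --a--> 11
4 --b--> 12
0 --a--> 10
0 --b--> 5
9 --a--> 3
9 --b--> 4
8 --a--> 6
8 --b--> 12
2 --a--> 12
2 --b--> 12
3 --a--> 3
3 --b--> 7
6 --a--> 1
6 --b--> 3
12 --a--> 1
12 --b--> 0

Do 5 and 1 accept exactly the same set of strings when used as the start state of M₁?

No

All states are reachable from the start state.
Initial partition by acceptance: {0,1,2,3,8,9,10,12} | {4,5,6,7,11}.
Refine {0,1,2,3,8,9,10,12} on symbol a: members go to different blocks, giving {0,1,2,3,9,10,12} and {8}.
On input a, block {0,1,2,3,9,10,12} splits into {0,2,3,9,10,12} and {1}.
Refine {0,2,3,9,10,12} on symbol a: members go to different blocks, giving {0,2,3,9,10} and {12}.
Split {0,2,3,9,10} by δ(·,a) → {0,3,9,10} and {2}.
On input a, block {4,5,6,7,11} splits into {4,5,7,11} and {6}.
No further refinement is possible. Final partition (7 blocks): {0,3,9,10} | {4,5,7,11} | {8} | {1} | {12} | {2} | {6}.
5 and 1 end up in different blocks, so they are distinguishable. For instance, the string 'ε' is accepted from only 1.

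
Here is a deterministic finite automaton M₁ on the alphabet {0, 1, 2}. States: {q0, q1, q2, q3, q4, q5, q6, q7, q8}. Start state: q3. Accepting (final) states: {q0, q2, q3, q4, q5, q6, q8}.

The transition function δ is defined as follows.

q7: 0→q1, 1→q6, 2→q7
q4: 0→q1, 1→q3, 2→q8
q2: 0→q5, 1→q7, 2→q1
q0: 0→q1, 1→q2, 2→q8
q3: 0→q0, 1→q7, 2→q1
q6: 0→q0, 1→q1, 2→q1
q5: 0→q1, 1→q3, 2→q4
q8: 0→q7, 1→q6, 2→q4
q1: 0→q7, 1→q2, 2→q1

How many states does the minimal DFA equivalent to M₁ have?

All states are reachable from the start state.
Initial partition by acceptance: {q0,q2,q3,q4,q5,q6,q8} | {q1,q7}.
On input 0, block {q0,q2,q3,q4,q5,q6,q8} splits into {q0,q4,q5,q8} and {q2,q3,q6}.
No further refinement is possible. Final partition (3 blocks): {q0,q4,q5,q8} | {q1,q7} | {q2,q3,q6}.

3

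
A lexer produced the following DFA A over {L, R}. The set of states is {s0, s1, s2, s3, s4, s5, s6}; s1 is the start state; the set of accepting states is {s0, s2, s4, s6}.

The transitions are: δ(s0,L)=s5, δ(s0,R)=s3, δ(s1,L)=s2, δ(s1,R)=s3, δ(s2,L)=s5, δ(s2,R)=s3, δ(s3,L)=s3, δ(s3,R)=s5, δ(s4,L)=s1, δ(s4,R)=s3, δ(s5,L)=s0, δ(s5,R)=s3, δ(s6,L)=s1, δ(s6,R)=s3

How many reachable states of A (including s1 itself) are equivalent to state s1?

Reachable states from the start: {s0,s1,s2,s3,s5}. Unreachable: {s4,s6} — drop them.
Initial partition by acceptance: {s0,s2} | {s1,s3,s5}.
On input L, block {s1,s3,s5} splits into {s1,s5} and {s3}.
The partition is now stable with 3 blocks: {s0,s2} | {s1,s5} | {s3}.
The equivalence class containing s1 is {s1,s5}, of size 2.

2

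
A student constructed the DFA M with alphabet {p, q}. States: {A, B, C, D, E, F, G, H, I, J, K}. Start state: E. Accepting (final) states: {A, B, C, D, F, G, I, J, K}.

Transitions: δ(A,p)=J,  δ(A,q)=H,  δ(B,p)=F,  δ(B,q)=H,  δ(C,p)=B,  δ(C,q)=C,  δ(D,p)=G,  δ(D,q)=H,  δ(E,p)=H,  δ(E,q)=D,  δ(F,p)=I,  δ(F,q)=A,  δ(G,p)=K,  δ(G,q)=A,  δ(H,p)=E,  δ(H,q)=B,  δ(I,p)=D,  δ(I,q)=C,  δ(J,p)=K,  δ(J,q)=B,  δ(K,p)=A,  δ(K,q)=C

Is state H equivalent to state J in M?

No

All states are reachable from the start state.
P0 = {A,B,C,D,F,G,I,J,K} | {E,H}.
On input q, block {A,B,C,D,F,G,I,J,K} splits into {C,F,G,I,J,K} and {A,B,D}.
Split {C,F,G,I,J,K} by δ(·,p) → {C,I,K} and {F,G,J}.
The partition is now stable with 4 blocks: {C,I,K} | {E,H} | {A,B,D} | {F,G,J}.
H and J end up in different blocks, so they are distinguishable. For instance, the string 'ε' is accepted from only J.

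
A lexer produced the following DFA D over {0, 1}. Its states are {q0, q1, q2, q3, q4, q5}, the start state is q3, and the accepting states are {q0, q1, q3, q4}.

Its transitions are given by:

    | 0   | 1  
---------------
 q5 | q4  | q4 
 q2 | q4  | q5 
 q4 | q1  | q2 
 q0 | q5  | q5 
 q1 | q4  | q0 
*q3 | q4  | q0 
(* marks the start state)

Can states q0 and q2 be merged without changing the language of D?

Every state is reachable, so we keep all 6.
Start with accepting vs non-accepting: {q0,q1,q3,q4} | {q2,q5}.
On input 0, block {q0,q1,q3,q4} splits into {q1,q3,q4} and {q0}.
On input 1, block {q1,q3,q4} splits into {q1,q3} and {q4}.
On input 1, block {q2,q5} splits into {q2} and {q5}.
Stable partition: {q1,q3} | {q2} | {q0} | {q4} | {q5} — 5 equivalence classes.
q0 and q2 end up in different blocks, so they are distinguishable. For instance, the string 'ε' is accepted from only q0.

No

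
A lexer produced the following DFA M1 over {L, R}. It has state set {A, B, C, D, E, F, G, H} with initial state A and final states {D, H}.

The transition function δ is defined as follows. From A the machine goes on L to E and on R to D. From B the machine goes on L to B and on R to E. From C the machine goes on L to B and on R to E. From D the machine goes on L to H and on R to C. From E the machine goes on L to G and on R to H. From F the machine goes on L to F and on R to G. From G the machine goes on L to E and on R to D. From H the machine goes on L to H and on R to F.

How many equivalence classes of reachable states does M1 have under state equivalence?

3

All states are reachable from the start state.
P0 = {D,H} | {A,B,C,E,F,G}.
Refine {A,B,C,E,F,G} on symbol R: members go to different blocks, giving {A,E,G} and {B,C,F}.
The partition is now stable with 3 blocks: {D,H} | {A,E,G} | {B,C,F}.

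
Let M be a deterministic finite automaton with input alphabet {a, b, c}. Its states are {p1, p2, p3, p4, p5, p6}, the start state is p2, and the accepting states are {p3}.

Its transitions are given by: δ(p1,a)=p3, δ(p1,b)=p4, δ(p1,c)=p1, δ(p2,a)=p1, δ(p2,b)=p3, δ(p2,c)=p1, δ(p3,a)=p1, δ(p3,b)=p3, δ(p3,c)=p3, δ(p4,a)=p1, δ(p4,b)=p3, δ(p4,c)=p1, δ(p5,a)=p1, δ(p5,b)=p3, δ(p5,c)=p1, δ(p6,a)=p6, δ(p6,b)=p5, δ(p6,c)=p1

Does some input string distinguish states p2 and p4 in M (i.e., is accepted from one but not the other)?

No

First remove the unreachable states {p5,p6}; 4 states remain.
Start with accepting vs non-accepting: {p3} | {p1,p2,p4}.
Refine {p1,p2,p4} on symbol a: members go to different blocks, giving {p2,p4} and {p1}.
The partition is now stable with 3 blocks: {p3} | {p2,p4} | {p1}.
p2 and p4 lie in the same block of the stable partition, so they are equivalent — no string distinguishes them.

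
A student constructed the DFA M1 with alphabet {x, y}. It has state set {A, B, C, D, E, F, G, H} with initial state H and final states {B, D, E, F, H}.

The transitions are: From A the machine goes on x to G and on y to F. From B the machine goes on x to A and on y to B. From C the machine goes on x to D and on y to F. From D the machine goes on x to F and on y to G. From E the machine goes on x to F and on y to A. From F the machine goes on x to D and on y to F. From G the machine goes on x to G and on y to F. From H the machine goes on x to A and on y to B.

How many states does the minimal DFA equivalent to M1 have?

Reachable states from the start: {A,B,D,F,G,H}. Unreachable: {C,E} — drop them.
Initial partition by acceptance: {B,D,F,H} | {A,G}.
Split {B,D,F,H} by δ(·,x) → {B,H} and {D,F}.
On input y, block {D,F} splits into {D} and {F}.
Stable partition: {B,H} | {A,G} | {D} | {F} — 4 equivalence classes.

4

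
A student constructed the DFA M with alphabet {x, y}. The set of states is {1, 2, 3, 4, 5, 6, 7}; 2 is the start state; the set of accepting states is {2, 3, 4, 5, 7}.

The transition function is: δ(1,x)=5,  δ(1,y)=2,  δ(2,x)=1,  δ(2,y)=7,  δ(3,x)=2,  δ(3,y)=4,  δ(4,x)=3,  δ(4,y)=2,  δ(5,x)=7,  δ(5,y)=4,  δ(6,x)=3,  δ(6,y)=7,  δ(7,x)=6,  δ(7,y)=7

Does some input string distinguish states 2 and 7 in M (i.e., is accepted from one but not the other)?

No

All states are reachable from the start state.
Initial partition by acceptance: {2,3,4,5,7} | {1,6}.
On input x, block {2,3,4,5,7} splits into {3,4,5} and {2,7}.
Refine {3,4,5} on symbol x: members go to different blocks, giving {3,5} and {4}.
No further refinement is possible. Final partition (4 blocks): {3,5} | {1,6} | {2,7} | {4}.
2 and 7 lie in the same block of the stable partition, so they are equivalent — no string distinguishes them.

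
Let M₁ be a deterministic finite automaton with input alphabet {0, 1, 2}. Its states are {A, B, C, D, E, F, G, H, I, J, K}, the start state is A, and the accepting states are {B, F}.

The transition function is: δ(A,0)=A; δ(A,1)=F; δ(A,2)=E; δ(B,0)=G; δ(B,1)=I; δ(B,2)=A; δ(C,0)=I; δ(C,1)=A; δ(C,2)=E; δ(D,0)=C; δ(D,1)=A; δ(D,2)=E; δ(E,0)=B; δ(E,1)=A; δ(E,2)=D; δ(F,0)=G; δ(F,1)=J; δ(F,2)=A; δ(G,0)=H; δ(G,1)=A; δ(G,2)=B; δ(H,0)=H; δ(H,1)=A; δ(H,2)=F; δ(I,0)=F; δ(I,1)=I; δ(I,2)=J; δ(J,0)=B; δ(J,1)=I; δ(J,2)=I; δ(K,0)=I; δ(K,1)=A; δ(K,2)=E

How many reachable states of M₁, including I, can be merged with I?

2

First remove the unreachable states {K}; 10 states remain.
Initial partition by acceptance: {B,F} | {A,C,D,E,G,H,I,J}.
Refine {A,C,D,E,G,H,I,J} on symbol 0: members go to different blocks, giving {A,C,D,G,H} and {E,I,J}.
On input 0, block {A,C,D,G,H} splits into {A,D,G,H} and {C}.
On input 0, block {A,D,G,H} splits into {A,G,H} and {D}.
On input 1, block {A,G,H} splits into {G,H} and {A}.
Refine {E,I,J} on symbol 1: members go to different blocks, giving {I,J} and {E}.
No further refinement is possible. Final partition (7 blocks): {B,F} | {G,H} | {I,J} | {C} | {D} | {A} | {E}.
State I belongs to the block {I,J}, which has 2 states.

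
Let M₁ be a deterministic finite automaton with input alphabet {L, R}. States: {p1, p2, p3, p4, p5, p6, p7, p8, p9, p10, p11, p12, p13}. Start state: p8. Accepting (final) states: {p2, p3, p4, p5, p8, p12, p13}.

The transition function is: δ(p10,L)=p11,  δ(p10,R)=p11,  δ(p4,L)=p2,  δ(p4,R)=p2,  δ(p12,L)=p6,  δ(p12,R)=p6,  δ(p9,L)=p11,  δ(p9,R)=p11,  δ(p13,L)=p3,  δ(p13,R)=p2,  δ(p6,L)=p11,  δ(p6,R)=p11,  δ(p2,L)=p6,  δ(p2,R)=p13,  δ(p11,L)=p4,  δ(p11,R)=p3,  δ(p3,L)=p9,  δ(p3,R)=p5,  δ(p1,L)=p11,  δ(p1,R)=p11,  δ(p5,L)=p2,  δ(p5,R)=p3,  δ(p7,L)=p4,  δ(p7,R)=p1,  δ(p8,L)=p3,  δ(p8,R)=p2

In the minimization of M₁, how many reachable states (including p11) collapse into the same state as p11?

1

States {p1,p7,p10,p12} cannot be reached from the start state, so discard them.
Initial partition by acceptance: {p2,p3,p4,p5,p8,p13} | {p6,p9,p11}.
On input L, block {p2,p3,p4,p5,p8,p13} splits into {p4,p5,p8,p13} and {p2,p3}.
Refine {p6,p9,p11} on symbol L: members go to different blocks, giving {p6,p9} and {p11}.
The partition is now stable with 4 blocks: {p4,p5,p8,p13} | {p6,p9} | {p2,p3} | {p11}.
The equivalence class containing p11 is {p11}, of size 1.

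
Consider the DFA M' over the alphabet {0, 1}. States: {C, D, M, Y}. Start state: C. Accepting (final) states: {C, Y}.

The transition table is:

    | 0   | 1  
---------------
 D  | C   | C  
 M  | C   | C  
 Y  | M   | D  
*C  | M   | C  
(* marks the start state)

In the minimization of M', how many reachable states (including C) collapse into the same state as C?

Reachable states from the start: {C,M}. Unreachable: {D,Y} — drop them.
Initial partition by acceptance: {C} | {M}.
The partition is now stable with 2 blocks: {C} | {M}.
The equivalence class containing C is {C}, of size 1.

1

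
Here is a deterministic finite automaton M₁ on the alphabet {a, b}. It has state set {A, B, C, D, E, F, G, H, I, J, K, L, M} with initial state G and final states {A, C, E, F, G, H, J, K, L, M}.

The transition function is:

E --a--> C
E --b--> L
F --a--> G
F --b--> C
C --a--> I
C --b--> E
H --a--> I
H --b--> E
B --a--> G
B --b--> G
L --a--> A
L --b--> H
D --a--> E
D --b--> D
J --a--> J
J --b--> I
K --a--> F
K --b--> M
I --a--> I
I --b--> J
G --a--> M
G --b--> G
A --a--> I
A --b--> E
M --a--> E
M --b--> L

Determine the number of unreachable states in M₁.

4

No path from G leads to B, D, F, K; the other 9 states are all reachable.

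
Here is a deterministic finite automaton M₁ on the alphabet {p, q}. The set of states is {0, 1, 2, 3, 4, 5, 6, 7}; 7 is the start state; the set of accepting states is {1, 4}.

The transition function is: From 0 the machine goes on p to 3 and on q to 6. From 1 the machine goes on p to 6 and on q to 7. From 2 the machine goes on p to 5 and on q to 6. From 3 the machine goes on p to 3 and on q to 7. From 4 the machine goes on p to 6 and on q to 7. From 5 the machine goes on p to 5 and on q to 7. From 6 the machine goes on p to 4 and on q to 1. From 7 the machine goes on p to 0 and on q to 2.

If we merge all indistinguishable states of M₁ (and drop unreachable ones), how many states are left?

5

P0 = {1,4} | {0,2,3,5,6,7}.
Split {0,2,3,5,6,7} by δ(·,p) → {0,2,3,5,7} and {6}.
Split {0,2,3,5,7} by δ(·,q) → {3,5,7} and {0,2}.
On input p, block {3,5,7} splits into {3,5} and {7}.
Stable partition: {1,4} | {3,5} | {6} | {0,2} | {7} — 5 equivalence classes.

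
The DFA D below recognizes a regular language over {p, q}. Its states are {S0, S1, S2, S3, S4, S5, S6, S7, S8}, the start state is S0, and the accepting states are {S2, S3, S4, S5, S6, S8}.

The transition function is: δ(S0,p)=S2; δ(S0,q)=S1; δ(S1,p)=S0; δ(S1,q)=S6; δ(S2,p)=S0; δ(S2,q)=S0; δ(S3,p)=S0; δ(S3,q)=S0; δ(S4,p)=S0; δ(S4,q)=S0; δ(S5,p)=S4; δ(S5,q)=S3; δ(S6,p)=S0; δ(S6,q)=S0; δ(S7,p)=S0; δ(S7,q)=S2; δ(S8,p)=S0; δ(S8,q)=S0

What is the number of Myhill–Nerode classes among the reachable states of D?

3

Reachable states from the start: {S0,S1,S2,S6}. Unreachable: {S3,S4,S5,S7,S8} — drop them.
Start with accepting vs non-accepting: {S2,S6} | {S0,S1}.
Split {S0,S1} by δ(·,p) → {S0} and {S1}.
The partition is now stable with 3 blocks: {S2,S6} | {S0} | {S1}.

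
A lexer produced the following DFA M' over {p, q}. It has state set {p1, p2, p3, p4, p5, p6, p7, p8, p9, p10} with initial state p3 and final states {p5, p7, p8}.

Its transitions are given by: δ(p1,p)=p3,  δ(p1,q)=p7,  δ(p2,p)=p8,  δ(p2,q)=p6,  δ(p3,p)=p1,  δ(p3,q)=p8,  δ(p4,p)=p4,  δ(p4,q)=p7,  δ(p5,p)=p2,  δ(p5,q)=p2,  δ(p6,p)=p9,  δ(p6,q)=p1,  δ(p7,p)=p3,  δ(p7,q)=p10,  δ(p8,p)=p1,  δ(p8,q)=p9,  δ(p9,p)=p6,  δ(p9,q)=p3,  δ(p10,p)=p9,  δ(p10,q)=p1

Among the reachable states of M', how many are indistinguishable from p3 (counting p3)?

2

First remove the unreachable states {p2,p4,p5}; 7 states remain.
Initial partition by acceptance: {p7,p8} | {p1,p3,p6,p9,p10}.
On input q, block {p1,p3,p6,p9,p10} splits into {p6,p9,p10} and {p1,p3}.
Stable partition: {p7,p8} | {p6,p9,p10} | {p1,p3} — 3 equivalence classes.
The equivalence class containing p3 is {p1,p3}, of size 2.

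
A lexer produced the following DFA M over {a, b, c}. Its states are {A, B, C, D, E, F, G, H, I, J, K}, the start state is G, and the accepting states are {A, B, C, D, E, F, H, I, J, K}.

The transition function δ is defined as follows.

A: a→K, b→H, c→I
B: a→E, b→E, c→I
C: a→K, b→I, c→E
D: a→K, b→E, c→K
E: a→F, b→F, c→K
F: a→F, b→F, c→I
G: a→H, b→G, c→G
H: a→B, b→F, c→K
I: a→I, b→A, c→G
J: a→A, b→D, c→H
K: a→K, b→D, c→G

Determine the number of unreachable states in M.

2

No path from G leads to C, J; the other 9 states are all reachable.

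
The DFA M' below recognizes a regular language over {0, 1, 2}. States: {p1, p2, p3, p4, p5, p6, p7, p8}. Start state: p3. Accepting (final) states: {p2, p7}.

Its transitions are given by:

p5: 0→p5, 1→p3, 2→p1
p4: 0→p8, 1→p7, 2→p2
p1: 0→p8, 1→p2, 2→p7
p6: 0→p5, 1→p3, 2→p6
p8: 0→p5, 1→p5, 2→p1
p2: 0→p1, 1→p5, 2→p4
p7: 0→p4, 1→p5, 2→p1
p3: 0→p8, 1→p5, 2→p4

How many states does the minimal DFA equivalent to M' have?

3

First remove the unreachable states {p6}; 7 states remain.
Start with accepting vs non-accepting: {p2,p7} | {p1,p3,p4,p5,p8}.
Refine {p1,p3,p4,p5,p8} on symbol 1: members go to different blocks, giving {p3,p5,p8} and {p1,p4}.
The partition is now stable with 3 blocks: {p2,p7} | {p3,p5,p8} | {p1,p4}.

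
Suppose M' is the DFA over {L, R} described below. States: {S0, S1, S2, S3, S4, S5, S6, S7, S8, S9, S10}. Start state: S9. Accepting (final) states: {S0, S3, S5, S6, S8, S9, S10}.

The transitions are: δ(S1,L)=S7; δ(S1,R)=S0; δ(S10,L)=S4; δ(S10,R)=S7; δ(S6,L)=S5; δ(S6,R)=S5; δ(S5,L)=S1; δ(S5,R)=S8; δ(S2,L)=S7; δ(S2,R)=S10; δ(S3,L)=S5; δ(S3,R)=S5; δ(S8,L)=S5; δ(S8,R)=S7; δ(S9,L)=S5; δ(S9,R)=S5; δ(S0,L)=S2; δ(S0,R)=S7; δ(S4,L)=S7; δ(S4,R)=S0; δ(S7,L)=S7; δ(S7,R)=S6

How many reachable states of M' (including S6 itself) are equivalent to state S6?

2

First remove the unreachable states {S3}; 10 states remain.
Initial partition by acceptance: {S0,S5,S6,S8,S9,S10} | {S1,S2,S4,S7}.
Refine {S0,S5,S6,S8,S9,S10} on symbol L: members go to different blocks, giving {S0,S5,S10} and {S6,S8,S9}.
Refine {S0,S5,S10} on symbol R: members go to different blocks, giving {S0,S10} and {S5}.
On input R, block {S1,S2,S4,S7} splits into {S1,S2,S4} and {S7}.
Refine {S6,S8,S9} on symbol R: members go to different blocks, giving {S6,S9} and {S8}.
The partition is now stable with 6 blocks: {S0,S10} | {S1,S2,S4} | {S6,S9} | {S5} | {S7} | {S8}.
State S6 belongs to the block {S6,S9}, which has 2 states.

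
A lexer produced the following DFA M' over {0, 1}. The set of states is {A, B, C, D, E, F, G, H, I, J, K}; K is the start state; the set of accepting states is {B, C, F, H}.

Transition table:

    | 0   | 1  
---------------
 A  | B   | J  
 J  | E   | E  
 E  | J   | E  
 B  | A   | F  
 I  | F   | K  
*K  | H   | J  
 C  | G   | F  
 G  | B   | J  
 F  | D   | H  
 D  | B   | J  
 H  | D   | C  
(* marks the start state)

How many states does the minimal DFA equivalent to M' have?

Reachable states from the start: {A,B,C,D,E,F,G,H,J,K}. Unreachable: {I} — drop them.
P0 = {B,C,F,H} | {A,D,E,G,J,K}.
Refine {A,D,E,G,J,K} on symbol 0: members go to different blocks, giving {A,D,G,K} and {E,J}.
No further refinement is possible. Final partition (3 blocks): {B,C,F,H} | {A,D,G,K} | {E,J}.

3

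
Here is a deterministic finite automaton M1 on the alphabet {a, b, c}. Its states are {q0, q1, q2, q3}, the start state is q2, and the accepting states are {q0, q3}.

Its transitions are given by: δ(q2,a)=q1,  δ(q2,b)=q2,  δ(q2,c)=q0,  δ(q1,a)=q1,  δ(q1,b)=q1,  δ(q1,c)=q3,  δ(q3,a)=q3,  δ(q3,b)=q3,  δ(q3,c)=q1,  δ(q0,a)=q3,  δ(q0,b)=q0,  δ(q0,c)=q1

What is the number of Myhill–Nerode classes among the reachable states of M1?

2

Every state is reachable, so we keep all 4.
P0 = {q0,q3} | {q1,q2}.
No further refinement is possible. Final partition (2 blocks): {q0,q3} | {q1,q2}.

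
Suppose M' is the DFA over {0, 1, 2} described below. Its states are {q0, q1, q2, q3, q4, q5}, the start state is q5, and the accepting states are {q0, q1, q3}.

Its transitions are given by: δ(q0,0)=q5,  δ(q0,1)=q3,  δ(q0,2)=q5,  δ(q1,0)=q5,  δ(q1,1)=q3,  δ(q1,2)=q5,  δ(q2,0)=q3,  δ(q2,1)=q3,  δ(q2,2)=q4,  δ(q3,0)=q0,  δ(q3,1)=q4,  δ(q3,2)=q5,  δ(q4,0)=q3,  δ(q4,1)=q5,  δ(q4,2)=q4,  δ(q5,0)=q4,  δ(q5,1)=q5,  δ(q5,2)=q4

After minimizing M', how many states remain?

Reachable states from the start: {q0,q3,q4,q5}. Unreachable: {q1,q2} — drop them.
Start with accepting vs non-accepting: {q0,q3} | {q4,q5}.
Split {q0,q3} by δ(·,0) → {q0} and {q3}.
On input 0, block {q4,q5} splits into {q4} and {q5}.
No further refinement is possible. Final partition (4 blocks): {q0} | {q4} | {q3} | {q5}.

4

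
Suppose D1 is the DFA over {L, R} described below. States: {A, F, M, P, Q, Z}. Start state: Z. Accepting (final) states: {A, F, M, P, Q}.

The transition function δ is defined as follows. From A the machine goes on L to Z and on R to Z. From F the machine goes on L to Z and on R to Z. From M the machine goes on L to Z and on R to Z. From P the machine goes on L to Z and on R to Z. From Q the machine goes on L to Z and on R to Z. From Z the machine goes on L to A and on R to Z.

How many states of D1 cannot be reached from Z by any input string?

4

BFS from Z reaches {A, Z}; the 4 state(s) F, M, P, Q are never visited.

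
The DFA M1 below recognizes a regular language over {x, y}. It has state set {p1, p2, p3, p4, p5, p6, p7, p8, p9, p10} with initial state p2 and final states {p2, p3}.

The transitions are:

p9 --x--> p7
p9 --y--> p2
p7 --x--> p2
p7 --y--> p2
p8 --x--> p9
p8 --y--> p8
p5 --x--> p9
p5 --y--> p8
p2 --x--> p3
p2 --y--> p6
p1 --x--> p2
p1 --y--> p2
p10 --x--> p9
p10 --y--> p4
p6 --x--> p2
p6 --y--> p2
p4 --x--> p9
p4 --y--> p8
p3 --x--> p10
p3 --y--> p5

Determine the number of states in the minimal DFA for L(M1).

Reachable states from the start: {p2,p3,p4,p5,p6,p7,p8,p9,p10}. Unreachable: {p1} — drop them.
Start with accepting vs non-accepting: {p2,p3} | {p4,p5,p6,p7,p8,p9,p10}.
Refine {p2,p3} on symbol x: members go to different blocks, giving {p2} and {p3}.
On input x, block {p4,p5,p6,p7,p8,p9,p10} splits into {p4,p5,p8,p9,p10} and {p6,p7}.
Split {p4,p5,p8,p9,p10} by δ(·,x) → {p4,p5,p8,p10} and {p9}.
Stable partition: {p2} | {p4,p5,p8,p10} | {p3} | {p6,p7} | {p9} — 5 equivalence classes.

5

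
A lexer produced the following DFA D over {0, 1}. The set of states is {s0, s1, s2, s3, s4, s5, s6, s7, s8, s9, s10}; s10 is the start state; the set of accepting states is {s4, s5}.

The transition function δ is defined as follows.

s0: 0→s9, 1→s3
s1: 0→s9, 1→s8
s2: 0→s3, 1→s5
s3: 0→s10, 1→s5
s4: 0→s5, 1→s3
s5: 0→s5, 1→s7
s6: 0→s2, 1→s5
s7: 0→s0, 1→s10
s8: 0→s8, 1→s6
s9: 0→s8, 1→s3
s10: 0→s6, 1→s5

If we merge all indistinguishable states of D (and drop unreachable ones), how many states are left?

3

First remove the unreachable states {s1,s4}; 9 states remain.
Initial partition by acceptance: {s5} | {s0,s2,s3,s6,s7,s8,s9,s10}.
Refine {s0,s2,s3,s6,s7,s8,s9,s10} on symbol 1: members go to different blocks, giving {s0,s7,s8,s9} and {s2,s3,s6,s10}.
No further refinement is possible. Final partition (3 blocks): {s5} | {s0,s7,s8,s9} | {s2,s3,s6,s10}.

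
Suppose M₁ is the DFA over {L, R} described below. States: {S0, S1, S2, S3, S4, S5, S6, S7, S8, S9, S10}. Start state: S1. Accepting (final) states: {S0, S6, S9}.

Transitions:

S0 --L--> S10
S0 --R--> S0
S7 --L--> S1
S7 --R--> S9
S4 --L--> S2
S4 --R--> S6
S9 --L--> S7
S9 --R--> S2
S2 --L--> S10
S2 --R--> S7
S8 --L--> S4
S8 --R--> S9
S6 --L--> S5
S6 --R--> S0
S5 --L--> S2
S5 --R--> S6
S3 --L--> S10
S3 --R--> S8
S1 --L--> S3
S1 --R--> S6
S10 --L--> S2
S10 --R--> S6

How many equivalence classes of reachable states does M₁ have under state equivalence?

5

Every state is reachable, so we keep all 11.
P0 = {S0,S6,S9} | {S1,S2,S3,S4,S5,S7,S8,S10}.
Refine {S0,S6,S9} on symbol R: members go to different blocks, giving {S0,S6} and {S9}.
On input R, block {S1,S2,S3,S4,S5,S7,S8,S10} splits into {S1,S4,S5,S10} and {S2,S3} and {S7,S8}.
The partition is now stable with 5 blocks: {S0,S6} | {S1,S4,S5,S10} | {S9} | {S2,S3} | {S7,S8}.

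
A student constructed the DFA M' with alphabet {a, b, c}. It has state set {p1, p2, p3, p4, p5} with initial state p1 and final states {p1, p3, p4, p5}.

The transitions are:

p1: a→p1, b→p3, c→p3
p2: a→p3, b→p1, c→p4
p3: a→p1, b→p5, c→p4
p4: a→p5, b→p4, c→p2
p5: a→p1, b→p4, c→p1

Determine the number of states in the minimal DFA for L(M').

5

Every state is reachable, so we keep all 5.
Initial partition by acceptance: {p1,p3,p4,p5} | {p2}.
Refine {p1,p3,p4,p5} on symbol c: members go to different blocks, giving {p1,p3,p5} and {p4}.
Split {p1,p3,p5} by δ(·,b) → {p1,p3} and {p5}.
Split {p1,p3} by δ(·,b) → {p1} and {p3}.
Stable partition: {p1} | {p2} | {p4} | {p5} | {p3} — 5 equivalence classes.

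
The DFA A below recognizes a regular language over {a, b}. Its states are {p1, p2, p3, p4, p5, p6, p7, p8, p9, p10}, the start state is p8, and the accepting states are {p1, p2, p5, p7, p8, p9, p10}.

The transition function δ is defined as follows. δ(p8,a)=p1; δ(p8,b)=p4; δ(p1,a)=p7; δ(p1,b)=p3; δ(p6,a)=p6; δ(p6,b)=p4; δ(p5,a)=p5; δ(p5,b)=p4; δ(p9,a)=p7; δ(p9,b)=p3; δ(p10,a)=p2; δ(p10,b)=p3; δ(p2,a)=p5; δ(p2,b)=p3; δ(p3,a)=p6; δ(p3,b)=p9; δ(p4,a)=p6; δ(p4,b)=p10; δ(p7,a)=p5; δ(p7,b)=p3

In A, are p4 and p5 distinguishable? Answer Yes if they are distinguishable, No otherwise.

Yes

P0 = {p1,p2,p5,p7,p8,p9,p10} | {p3,p4,p6}.
Split {p3,p4,p6} by δ(·,b) → {p3,p4} and {p6}.
No further refinement is possible. Final partition (3 blocks): {p1,p2,p5,p7,p8,p9,p10} | {p3,p4} | {p6}.
p4 and p5 end up in different blocks, so they are distinguishable. For instance, the string 'ε' is accepted from only p5.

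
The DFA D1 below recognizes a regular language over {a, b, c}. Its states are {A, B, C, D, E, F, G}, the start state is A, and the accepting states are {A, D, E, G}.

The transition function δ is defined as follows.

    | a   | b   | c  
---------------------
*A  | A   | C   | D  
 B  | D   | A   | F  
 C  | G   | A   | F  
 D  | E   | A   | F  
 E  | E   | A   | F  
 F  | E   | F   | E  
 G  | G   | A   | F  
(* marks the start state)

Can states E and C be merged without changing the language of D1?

States {B} cannot be reached from the start state, so discard them.
Initial partition by acceptance: {A,D,E,G} | {C,F}.
On input b, block {A,D,E,G} splits into {D,E,G} and {A}.
Refine {C,F} on symbol b: members go to different blocks, giving {C} and {F}.
The partition is now stable with 4 blocks: {D,E,G} | {C} | {A} | {F}.
E and C end up in different blocks, so they are distinguishable. For instance, the string 'ε' is accepted from only E.

No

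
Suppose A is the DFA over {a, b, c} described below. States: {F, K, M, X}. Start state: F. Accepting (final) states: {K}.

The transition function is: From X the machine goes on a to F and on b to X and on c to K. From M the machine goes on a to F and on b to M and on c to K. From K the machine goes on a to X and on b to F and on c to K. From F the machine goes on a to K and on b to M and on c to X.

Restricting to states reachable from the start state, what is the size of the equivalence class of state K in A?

All states are reachable from the start state.
P0 = {K} | {F,M,X}.
Split {F,M,X} by δ(·,a) → {M,X} and {F}.
The partition is now stable with 3 blocks: {K} | {M,X} | {F}.
The equivalence class containing K is {K}, of size 1.

1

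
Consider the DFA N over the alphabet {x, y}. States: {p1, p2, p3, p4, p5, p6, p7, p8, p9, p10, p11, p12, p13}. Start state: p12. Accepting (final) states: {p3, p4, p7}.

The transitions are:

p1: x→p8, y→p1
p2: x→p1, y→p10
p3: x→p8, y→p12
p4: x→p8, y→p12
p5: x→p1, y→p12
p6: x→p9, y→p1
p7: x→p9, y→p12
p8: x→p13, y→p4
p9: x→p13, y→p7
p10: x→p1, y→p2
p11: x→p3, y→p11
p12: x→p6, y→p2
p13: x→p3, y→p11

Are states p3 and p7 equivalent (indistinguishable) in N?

Yes

States {p5} cannot be reached from the start state, so discard them.
P0 = {p3,p4,p7} | {p1,p2,p6,p8,p9,p10,p11,p12,p13}.
Split {p1,p2,p6,p8,p9,p10,p11,p12,p13} by δ(·,x) → {p1,p2,p6,p8,p9,p10,p12} and {p11,p13}.
Split {p1,p2,p6,p8,p9,p10,p12} by δ(·,x) → {p1,p2,p6,p10,p12} and {p8,p9}.
Split {p1,p2,p6,p10,p12} by δ(·,x) → {p2,p10,p12} and {p1,p6}.
Stable partition: {p3,p4,p7} | {p2,p10,p12} | {p11,p13} | {p8,p9} | {p1,p6} — 5 equivalence classes.
p3 and p7 lie in the same block of the stable partition, so they are equivalent — no string distinguishes them.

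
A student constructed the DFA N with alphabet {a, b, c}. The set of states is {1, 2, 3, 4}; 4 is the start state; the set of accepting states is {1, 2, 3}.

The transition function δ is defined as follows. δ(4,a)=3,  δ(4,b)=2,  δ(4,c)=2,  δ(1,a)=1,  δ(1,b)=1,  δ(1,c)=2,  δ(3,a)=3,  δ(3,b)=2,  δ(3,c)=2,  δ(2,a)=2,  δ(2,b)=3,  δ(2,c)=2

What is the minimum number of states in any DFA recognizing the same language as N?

States {1} cannot be reached from the start state, so discard them.
Start with accepting vs non-accepting: {2,3} | {4}.
Stable partition: {2,3} | {4} — 2 equivalence classes.

2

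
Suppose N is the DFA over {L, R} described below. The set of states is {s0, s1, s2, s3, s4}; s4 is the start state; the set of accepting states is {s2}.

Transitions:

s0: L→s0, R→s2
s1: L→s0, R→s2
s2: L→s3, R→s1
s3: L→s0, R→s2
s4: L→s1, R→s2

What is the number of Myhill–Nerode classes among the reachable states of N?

2

All states are reachable from the start state.
Initial partition by acceptance: {s2} | {s0,s1,s3,s4}.
The partition is now stable with 2 blocks: {s2} | {s0,s1,s3,s4}.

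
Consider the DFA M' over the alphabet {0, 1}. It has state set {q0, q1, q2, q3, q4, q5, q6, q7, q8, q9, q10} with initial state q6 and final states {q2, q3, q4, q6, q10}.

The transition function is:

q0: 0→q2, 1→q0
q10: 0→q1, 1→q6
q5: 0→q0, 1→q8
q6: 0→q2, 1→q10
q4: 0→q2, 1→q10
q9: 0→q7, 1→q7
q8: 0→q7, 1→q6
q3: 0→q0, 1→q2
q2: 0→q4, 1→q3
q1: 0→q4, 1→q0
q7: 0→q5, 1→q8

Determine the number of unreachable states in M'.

4

No path from q6 leads to q5, q7, q8, q9; the other 7 states are all reachable.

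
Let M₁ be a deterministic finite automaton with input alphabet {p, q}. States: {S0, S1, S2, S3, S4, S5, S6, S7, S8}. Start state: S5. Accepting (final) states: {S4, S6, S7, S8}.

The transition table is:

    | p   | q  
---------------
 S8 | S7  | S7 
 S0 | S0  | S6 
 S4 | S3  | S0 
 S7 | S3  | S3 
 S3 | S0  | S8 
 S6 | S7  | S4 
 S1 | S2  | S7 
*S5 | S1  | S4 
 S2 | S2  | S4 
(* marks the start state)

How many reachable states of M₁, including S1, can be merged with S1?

3

Initial partition by acceptance: {S4,S6,S7,S8} | {S0,S1,S2,S3,S5}.
Split {S4,S6,S7,S8} by δ(·,p) → {S4,S7} and {S6,S8}.
Split {S0,S1,S2,S3,S5} by δ(·,q) → {S1,S2,S5} and {S0,S3}.
The partition is now stable with 4 blocks: {S4,S7} | {S1,S2,S5} | {S6,S8} | {S0,S3}.
State S1 belongs to the block {S1,S2,S5}, which has 3 states.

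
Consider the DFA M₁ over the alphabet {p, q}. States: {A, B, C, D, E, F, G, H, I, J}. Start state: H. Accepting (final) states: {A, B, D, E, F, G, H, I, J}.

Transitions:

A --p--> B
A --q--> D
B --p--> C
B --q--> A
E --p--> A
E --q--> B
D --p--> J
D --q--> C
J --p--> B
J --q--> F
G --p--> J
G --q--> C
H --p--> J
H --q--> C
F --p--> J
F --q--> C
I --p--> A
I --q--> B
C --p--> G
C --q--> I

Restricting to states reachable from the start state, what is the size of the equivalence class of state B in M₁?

Reachable states from the start: {A,B,C,D,F,G,H,I,J}. Unreachable: {E} — drop them.
Initial partition by acceptance: {A,B,D,F,G,H,I,J} | {C}.
On input p, block {A,B,D,F,G,H,I,J} splits into {A,D,F,G,H,I,J} and {B}.
Split {A,D,F,G,H,I,J} by δ(·,p) → {D,F,G,H,I} and {A,J}.
Refine {D,F,G,H,I} on symbol q: members go to different blocks, giving {D,F,G,H} and {I}.
The partition is now stable with 5 blocks: {D,F,G,H} | {C} | {B} | {A,J} | {I}.
The equivalence class containing B is {B}, of size 1.

1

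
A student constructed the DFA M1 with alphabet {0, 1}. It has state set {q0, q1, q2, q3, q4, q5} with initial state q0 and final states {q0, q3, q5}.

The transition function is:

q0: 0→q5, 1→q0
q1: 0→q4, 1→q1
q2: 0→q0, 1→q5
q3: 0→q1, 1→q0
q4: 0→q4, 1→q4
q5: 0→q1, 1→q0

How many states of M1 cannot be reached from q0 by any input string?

BFS from q0 reaches {q0, q1, q4, q5}; the 2 state(s) q2, q3 are never visited.

2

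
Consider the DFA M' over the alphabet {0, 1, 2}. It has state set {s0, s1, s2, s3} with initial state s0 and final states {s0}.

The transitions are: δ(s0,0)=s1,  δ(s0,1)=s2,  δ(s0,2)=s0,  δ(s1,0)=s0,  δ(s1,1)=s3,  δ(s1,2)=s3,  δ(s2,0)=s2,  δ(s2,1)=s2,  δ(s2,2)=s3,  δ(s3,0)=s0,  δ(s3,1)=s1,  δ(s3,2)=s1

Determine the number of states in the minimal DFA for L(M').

3

Start with accepting vs non-accepting: {s0} | {s1,s2,s3}.
On input 0, block {s1,s2,s3} splits into {s1,s3} and {s2}.
No further refinement is possible. Final partition (3 blocks): {s0} | {s1,s3} | {s2}.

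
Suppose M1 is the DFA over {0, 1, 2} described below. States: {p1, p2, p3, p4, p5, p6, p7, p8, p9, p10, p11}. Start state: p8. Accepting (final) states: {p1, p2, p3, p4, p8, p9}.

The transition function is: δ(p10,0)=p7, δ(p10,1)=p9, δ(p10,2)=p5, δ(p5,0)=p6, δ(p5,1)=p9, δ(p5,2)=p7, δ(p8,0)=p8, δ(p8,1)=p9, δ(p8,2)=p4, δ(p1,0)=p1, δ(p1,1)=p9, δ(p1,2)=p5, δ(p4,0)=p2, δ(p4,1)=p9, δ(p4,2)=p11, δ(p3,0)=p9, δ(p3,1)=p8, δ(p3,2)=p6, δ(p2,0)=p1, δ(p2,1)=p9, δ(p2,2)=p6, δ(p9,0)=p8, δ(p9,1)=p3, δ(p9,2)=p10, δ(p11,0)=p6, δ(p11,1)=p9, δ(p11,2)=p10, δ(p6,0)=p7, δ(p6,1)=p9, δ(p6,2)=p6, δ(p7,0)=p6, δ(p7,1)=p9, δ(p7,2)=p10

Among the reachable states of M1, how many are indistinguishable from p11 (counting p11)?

Every state is reachable, so we keep all 11.
P0 = {p1,p2,p3,p4,p8,p9} | {p5,p6,p7,p10,p11}.
Split {p1,p2,p3,p4,p8,p9} by δ(·,2) → {p1,p2,p3,p4,p9} and {p8}.
On input 0, block {p1,p2,p3,p4,p9} splits into {p1,p2,p3,p4} and {p9}.
Refine {p1,p2,p3,p4} on symbol 0: members go to different blocks, giving {p1,p2,p4} and {p3}.
Stable partition: {p1,p2,p4} | {p5,p6,p7,p10,p11} | {p8} | {p9} | {p3} — 5 equivalence classes.
The equivalence class containing p11 is {p5,p6,p7,p10,p11}, of size 5.

5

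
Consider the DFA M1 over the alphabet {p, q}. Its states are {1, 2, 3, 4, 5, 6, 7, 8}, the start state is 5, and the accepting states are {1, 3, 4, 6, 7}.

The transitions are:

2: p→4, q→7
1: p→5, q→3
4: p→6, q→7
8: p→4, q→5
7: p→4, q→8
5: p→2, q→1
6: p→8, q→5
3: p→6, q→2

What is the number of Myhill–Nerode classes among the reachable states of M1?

8

P0 = {1,3,4,6,7} | {2,5,8}.
Refine {1,3,4,6,7} on symbol p: members go to different blocks, giving {3,4,7} and {1,6}.
On input p, block {3,4,7} splits into {3,4} and {7}.
Refine {3,4} on symbol q: members go to different blocks, giving {3} and {4}.
On input p, block {2,5,8} splits into {2,8} and {5}.
Split {2,8} by δ(·,q) → {2} and {8}.
Split {1,6} by δ(·,p) → {1} and {6}.
No further refinement is possible. Final partition (8 blocks): {3} | {2} | {1} | {7} | {4} | {5} | {8} | {6}.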